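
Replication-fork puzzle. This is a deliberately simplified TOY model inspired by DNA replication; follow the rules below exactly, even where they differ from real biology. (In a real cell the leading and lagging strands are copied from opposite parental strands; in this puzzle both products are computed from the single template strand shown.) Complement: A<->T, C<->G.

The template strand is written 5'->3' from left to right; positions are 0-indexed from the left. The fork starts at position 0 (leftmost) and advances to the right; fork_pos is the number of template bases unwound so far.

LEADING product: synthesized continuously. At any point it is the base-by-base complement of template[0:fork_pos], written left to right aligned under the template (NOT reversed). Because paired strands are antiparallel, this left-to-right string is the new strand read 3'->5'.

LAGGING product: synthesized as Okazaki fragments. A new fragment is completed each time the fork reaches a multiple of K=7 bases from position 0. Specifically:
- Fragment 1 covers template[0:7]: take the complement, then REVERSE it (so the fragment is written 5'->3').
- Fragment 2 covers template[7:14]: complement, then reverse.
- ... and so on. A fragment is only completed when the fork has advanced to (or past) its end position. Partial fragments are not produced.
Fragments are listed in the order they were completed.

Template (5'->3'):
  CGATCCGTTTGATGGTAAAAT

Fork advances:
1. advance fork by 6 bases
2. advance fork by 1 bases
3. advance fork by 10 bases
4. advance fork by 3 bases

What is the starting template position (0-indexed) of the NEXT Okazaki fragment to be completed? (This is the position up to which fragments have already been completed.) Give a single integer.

Answer: 14

Derivation:
Step 1: advance 6 -> fork_pos = 0 + 6 = 6. Next multiple of 7 is 7 (not reached); still 0 fragment(s).
Step 2: advance 1 -> fork_pos = 6 + 1 = 7. Reached multiple(s) of 7: 7 -> fragment 1 completed (1 total).
Step 3: advance 10 -> fork_pos = 7 + 10 = 17. Reached multiple(s) of 7: 14 -> fragment 2 completed (2 total).
Step 4: advance 3 -> fork_pos = 17 + 3 = 20. Next multiple of 7 is 21 (not reached); still 2 fragment(s).
2 fragment(s) completed, covering template[0:14] (2 x 7 = 14). The next fragment, fragment 3, covers template[14:21], so it starts at position 14.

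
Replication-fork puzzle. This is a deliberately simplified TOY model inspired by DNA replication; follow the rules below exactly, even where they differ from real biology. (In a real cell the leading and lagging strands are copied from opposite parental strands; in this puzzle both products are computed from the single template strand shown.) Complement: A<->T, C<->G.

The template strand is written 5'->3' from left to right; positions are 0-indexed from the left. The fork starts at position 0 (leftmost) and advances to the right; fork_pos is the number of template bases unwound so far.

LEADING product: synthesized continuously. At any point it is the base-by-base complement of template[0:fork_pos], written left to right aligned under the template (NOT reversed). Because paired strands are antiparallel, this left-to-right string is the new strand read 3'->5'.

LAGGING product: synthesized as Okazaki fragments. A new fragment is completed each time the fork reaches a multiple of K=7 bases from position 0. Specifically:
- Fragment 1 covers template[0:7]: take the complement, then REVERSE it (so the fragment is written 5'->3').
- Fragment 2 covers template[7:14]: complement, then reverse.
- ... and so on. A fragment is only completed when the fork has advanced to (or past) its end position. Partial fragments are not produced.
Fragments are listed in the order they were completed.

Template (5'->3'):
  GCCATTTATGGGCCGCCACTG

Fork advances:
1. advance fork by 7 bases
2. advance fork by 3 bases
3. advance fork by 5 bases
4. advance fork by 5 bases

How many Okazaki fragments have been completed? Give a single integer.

Answer: 2

Derivation:
Step 1: advance 7 -> fork_pos = 0 + 7 = 7. Reached multiple(s) of 7: 7 -> fragment 1 completed (1 total).
Step 2: advance 3 -> fork_pos = 7 + 3 = 10. Next multiple of 7 is 14 (not reached); still 1 fragment(s).
Step 3: advance 5 -> fork_pos = 10 + 5 = 15. Reached multiple(s) of 7: 14 -> fragment 2 completed (2 total).
Step 4: advance 5 -> fork_pos = 15 + 5 = 20. Next multiple of 7 is 21 (not reached); still 2 fragment(s).
Check: final fork_pos = 20; the multiples of 7 that are <= 20 are 7..14 -> 20 // 7 = 2 completed fragment(s).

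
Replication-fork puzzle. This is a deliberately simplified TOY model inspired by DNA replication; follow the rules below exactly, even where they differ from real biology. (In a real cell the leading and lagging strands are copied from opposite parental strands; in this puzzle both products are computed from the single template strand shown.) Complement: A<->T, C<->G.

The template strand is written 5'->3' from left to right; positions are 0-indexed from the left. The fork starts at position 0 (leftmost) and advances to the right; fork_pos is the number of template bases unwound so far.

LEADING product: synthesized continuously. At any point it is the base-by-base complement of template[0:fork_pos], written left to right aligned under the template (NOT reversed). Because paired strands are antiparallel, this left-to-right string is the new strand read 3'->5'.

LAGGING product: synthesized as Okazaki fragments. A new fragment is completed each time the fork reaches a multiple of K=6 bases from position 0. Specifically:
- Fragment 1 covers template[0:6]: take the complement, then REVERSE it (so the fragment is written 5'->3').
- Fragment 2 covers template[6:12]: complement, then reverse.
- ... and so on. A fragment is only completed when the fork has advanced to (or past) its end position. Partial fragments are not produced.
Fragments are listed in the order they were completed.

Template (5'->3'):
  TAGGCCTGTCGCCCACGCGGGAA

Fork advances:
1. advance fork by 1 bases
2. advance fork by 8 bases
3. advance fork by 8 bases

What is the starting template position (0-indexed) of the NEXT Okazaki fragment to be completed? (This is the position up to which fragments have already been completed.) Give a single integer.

Answer: 12

Derivation:
Step 1: advance 1 -> fork_pos = 0 + 1 = 1. Next multiple of 6 is 6 (not reached); still 0 fragment(s).
Step 2: advance 8 -> fork_pos = 1 + 8 = 9. Reached multiple(s) of 6: 6 -> fragment 1 completed (1 total).
Step 3: advance 8 -> fork_pos = 9 + 8 = 17. Reached multiple(s) of 6: 12 -> fragment 2 completed (2 total).
2 fragment(s) completed, covering template[0:12] (2 x 6 = 12). The next fragment, fragment 3, covers template[12:18], so it starts at position 12.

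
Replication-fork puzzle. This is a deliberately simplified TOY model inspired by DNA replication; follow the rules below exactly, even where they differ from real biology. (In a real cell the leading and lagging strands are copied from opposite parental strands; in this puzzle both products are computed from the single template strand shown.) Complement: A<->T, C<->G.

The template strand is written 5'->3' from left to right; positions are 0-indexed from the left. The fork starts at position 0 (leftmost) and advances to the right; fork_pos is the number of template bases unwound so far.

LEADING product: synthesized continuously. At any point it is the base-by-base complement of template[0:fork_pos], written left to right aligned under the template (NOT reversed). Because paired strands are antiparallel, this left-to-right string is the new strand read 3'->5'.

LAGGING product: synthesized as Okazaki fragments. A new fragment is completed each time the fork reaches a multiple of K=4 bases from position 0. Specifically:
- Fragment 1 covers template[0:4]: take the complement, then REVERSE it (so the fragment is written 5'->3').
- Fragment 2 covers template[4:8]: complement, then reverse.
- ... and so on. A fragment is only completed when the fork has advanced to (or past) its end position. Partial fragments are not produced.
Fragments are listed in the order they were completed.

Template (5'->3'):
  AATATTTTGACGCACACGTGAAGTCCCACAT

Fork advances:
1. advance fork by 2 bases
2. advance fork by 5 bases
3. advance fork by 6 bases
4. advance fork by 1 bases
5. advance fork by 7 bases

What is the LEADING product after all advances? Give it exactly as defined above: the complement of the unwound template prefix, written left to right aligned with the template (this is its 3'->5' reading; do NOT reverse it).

Step 1: advance 2 -> fork_pos = 0 + 2 = 2.
Step 2: advance 5 -> fork_pos = 2 + 5 = 7.
Step 3: advance 6 -> fork_pos = 7 + 6 = 13.
Step 4: advance 1 -> fork_pos = 13 + 1 = 14.
Step 5: advance 7 -> fork_pos = 14 + 7 = 21.
Unwound prefix: template[0:21] = AATATTTTGACGCACACGTGA
Complement it base by base (A<->T, C<->G), keeping left-to-right order:
  [0:5] AATAT -> TTATA
  [5:10] TTTGA -> AAACT
  [10:15] CGCAC -> GCGTG
  [15:20] ACGTG -> TGCAC
  [20:21] A -> T
Concatenate: TTATAAAACTGCGTGTGCACT (length 21; written aligned with the template, i.e. 3'->5').

Answer: TTATAAAACTGCGTGTGCACT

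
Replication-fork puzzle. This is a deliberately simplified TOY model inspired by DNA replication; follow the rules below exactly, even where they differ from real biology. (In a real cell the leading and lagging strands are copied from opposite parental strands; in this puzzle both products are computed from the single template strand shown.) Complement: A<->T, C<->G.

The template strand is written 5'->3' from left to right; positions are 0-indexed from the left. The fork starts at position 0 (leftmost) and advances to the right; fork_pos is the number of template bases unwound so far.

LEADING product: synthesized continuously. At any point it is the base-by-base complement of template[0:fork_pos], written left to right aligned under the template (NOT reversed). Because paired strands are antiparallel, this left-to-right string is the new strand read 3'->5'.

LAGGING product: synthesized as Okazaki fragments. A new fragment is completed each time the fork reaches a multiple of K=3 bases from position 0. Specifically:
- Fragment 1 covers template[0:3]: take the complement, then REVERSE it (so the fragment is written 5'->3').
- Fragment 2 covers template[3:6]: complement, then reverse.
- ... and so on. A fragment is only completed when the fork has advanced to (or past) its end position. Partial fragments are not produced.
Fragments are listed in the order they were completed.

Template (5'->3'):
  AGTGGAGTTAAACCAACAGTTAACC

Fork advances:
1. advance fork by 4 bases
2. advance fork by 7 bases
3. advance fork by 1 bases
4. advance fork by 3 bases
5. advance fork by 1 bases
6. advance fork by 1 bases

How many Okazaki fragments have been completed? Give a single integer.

Step 1: advance 4 -> fork_pos = 0 + 4 = 4. Reached multiple(s) of 3: 3 -> fragment 1 completed (1 total).
Step 2: advance 7 -> fork_pos = 4 + 7 = 11. Reached multiple(s) of 3: 6, 9 -> fragments 2-3 completed (3 total).
Step 3: advance 1 -> fork_pos = 11 + 1 = 12. Reached multiple(s) of 3: 12 -> fragment 4 completed (4 total).
Step 4: advance 3 -> fork_pos = 12 + 3 = 15. Reached multiple(s) of 3: 15 -> fragment 5 completed (5 total).
Step 5: advance 1 -> fork_pos = 15 + 1 = 16. Next multiple of 3 is 18 (not reached); still 5 fragment(s).
Step 6: advance 1 -> fork_pos = 16 + 1 = 17. Next multiple of 3 is 18 (not reached); still 5 fragment(s).
Check: final fork_pos = 17; the multiples of 3 that are <= 17 are 3..15 -> 17 // 3 = 5 completed fragment(s).

Answer: 5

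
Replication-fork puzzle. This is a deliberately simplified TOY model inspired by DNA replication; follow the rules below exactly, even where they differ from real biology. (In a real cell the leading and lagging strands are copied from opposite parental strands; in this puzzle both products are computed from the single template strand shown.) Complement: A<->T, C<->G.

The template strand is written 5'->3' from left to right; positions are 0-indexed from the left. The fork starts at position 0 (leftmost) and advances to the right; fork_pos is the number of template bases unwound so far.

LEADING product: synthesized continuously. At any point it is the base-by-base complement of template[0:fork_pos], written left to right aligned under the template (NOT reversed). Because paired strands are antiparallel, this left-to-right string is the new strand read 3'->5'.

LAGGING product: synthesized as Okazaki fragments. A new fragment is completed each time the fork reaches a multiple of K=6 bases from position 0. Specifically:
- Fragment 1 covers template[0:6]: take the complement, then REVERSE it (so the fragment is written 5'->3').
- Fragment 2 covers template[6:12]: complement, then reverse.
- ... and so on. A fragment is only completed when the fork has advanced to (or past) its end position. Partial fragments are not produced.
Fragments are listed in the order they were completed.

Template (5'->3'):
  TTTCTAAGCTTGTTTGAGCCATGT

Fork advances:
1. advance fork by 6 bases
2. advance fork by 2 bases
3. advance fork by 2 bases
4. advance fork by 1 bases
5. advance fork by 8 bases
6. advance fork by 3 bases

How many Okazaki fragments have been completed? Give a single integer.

Step 1: advance 6 -> fork_pos = 0 + 6 = 6. Reached multiple(s) of 6: 6 -> fragment 1 completed (1 total).
Step 2: advance 2 -> fork_pos = 6 + 2 = 8. Next multiple of 6 is 12 (not reached); still 1 fragment(s).
Step 3: advance 2 -> fork_pos = 8 + 2 = 10. Next multiple of 6 is 12 (not reached); still 1 fragment(s).
Step 4: advance 1 -> fork_pos = 10 + 1 = 11. Next multiple of 6 is 12 (not reached); still 1 fragment(s).
Step 5: advance 8 -> fork_pos = 11 + 8 = 19. Reached multiple(s) of 6: 12, 18 -> fragments 2-3 completed (3 total).
Step 6: advance 3 -> fork_pos = 19 + 3 = 22. Next multiple of 6 is 24 (not reached); still 3 fragment(s).
Check: final fork_pos = 22; the multiples of 6 that are <= 22 are 6..18 -> 22 // 6 = 3 completed fragment(s).

Answer: 3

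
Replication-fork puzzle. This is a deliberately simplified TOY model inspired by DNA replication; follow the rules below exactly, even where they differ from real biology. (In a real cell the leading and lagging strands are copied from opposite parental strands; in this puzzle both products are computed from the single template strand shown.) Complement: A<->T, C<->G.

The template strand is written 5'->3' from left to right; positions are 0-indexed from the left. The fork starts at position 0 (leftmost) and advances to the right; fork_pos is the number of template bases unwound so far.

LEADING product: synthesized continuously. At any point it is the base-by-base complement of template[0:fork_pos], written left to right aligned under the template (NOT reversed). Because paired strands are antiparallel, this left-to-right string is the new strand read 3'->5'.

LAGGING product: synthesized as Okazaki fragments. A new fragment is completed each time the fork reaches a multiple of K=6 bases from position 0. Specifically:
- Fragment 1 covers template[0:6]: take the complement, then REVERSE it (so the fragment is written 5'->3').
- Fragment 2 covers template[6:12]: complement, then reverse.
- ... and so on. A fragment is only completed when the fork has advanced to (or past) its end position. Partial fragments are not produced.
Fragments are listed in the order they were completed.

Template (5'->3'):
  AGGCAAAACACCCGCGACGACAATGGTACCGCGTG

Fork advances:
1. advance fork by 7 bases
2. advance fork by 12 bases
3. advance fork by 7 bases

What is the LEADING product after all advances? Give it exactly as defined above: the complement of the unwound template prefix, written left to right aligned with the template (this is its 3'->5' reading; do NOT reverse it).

Answer: TCCGTTTTGTGGGCGCTGCTGTTACC

Derivation:
Step 1: advance 7 -> fork_pos = 0 + 7 = 7.
Step 2: advance 12 -> fork_pos = 7 + 12 = 19.
Step 3: advance 7 -> fork_pos = 19 + 7 = 26.
Unwound prefix: template[0:26] = AGGCAAAACACCCGCGACGACAATGG
Complement it base by base (A<->T, C<->G), keeping left-to-right order:
  [0:5] AGGCA -> TCCGT
  [5:10] AAACA -> TTTGT
  [10:15] CCCGC -> GGGCG
  [15:20] GACGA -> CTGCT
  [20:25] CAATG -> GTTAC
  [25:26] G -> C
Concatenate: TCCGTTTTGTGGGCGCTGCTGTTACC (length 26; written aligned with the template, i.e. 3'->5').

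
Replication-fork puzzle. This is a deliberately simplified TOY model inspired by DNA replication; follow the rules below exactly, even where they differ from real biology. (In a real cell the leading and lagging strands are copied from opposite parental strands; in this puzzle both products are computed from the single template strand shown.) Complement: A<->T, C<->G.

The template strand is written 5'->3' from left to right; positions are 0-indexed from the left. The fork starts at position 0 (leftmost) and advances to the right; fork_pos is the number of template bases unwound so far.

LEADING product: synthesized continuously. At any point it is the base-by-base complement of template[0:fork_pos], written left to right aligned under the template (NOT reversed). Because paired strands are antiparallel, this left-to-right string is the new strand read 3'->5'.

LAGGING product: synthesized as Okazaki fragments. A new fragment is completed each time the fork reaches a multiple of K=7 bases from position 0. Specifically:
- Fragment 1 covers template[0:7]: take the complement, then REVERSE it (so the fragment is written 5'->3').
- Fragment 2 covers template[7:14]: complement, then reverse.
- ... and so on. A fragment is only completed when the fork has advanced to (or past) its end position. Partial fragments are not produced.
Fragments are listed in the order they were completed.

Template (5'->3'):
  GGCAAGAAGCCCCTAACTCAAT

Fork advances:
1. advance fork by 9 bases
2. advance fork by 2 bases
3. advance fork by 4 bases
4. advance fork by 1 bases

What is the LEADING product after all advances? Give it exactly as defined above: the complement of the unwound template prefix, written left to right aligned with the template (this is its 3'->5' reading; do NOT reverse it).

Answer: CCGTTCTTCGGGGATT

Derivation:
Step 1: advance 9 -> fork_pos = 0 + 9 = 9.
Step 2: advance 2 -> fork_pos = 9 + 2 = 11.
Step 3: advance 4 -> fork_pos = 11 + 4 = 15.
Step 4: advance 1 -> fork_pos = 15 + 1 = 16.
Unwound prefix: template[0:16] = GGCAAGAAGCCCCTAA
Complement it base by base (A<->T, C<->G), keeping left-to-right order:
  [0:5] GGCAA -> CCGTT
  [5:10] GAAGC -> CTTCG
  [10:15] CCCTA -> GGGAT
  [15:16] A -> T
Concatenate: CCGTTCTTCGGGGATT (length 16; written aligned with the template, i.e. 3'->5').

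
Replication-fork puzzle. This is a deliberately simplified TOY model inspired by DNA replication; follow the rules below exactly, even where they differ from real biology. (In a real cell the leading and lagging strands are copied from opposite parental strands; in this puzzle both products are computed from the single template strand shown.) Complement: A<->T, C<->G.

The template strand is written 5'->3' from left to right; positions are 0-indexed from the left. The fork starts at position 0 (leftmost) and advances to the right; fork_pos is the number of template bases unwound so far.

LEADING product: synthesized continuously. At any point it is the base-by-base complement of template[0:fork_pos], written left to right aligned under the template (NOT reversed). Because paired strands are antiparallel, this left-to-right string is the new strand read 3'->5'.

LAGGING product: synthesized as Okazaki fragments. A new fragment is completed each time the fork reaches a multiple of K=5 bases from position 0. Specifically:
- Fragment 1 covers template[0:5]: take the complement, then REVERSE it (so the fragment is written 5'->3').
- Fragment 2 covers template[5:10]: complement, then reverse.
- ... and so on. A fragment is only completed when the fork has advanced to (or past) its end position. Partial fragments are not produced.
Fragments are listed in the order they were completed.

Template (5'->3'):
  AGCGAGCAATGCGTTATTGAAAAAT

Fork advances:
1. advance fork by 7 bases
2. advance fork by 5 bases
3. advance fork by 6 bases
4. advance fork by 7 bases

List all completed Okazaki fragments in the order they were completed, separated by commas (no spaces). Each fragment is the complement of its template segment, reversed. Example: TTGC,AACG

Step 1: advance 7 -> fork_pos = 0 + 7 = 7. Reached multiple(s) of 5: 5 -> fragment 1 completed (1 total).
Step 2: advance 5 -> fork_pos = 7 + 5 = 12. Reached multiple(s) of 5: 10 -> fragment 2 completed (2 total).
Step 3: advance 6 -> fork_pos = 12 + 6 = 18. Reached multiple(s) of 5: 15 -> fragment 3 completed (3 total).
Step 4: advance 7 -> fork_pos = 18 + 7 = 25. Reached multiple(s) of 5: 20, 25 -> fragments 4-5 completed (5 total).
Final fork_pos = 25, so 5 fragment(s) are complete. Build each: template segment -> complement -> reverse.
Fragment 1: template[0:5] = AGCGA -> complement TCGCT -> reversed TCGCT
Fragment 2: template[5:10] = GCAAT -> complement CGTTA -> reversed ATTGC
Fragment 3: template[10:15] = GCGTT -> complement CGCAA -> reversed AACGC
Fragment 4: template[15:20] = ATTGA -> complement TAACT -> reversed TCAAT
Fragment 5: template[20:25] = AAAAT -> complement TTTTA -> reversed ATTTT

Answer: TCGCT,ATTGC,AACGC,TCAAT,ATTTT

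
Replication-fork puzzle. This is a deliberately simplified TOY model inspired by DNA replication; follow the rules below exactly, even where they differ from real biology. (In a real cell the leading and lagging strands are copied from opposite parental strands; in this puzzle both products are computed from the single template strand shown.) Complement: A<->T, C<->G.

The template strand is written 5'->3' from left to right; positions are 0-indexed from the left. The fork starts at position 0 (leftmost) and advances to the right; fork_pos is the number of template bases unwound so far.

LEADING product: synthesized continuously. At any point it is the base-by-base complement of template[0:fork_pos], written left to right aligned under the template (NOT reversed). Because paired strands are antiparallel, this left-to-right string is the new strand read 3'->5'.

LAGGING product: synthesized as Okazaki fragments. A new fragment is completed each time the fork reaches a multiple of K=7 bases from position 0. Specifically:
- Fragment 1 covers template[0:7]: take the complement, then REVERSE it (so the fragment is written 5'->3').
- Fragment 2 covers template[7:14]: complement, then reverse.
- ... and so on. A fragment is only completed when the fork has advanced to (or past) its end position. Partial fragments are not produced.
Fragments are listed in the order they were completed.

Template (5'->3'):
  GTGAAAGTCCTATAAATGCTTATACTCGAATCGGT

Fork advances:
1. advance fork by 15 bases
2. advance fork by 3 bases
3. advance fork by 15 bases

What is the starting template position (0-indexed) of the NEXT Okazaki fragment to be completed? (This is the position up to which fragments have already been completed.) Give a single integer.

Answer: 28

Derivation:
Step 1: advance 15 -> fork_pos = 0 + 15 = 15. Reached multiple(s) of 7: 7, 14 -> fragments 1-2 completed (2 total).
Step 2: advance 3 -> fork_pos = 15 + 3 = 18. Next multiple of 7 is 21 (not reached); still 2 fragment(s).
Step 3: advance 15 -> fork_pos = 18 + 15 = 33. Reached multiple(s) of 7: 21, 28 -> fragments 3-4 completed (4 total).
4 fragment(s) completed, covering template[0:28] (4 x 7 = 28). The next fragment, fragment 5, covers template[28:35], so it starts at position 28.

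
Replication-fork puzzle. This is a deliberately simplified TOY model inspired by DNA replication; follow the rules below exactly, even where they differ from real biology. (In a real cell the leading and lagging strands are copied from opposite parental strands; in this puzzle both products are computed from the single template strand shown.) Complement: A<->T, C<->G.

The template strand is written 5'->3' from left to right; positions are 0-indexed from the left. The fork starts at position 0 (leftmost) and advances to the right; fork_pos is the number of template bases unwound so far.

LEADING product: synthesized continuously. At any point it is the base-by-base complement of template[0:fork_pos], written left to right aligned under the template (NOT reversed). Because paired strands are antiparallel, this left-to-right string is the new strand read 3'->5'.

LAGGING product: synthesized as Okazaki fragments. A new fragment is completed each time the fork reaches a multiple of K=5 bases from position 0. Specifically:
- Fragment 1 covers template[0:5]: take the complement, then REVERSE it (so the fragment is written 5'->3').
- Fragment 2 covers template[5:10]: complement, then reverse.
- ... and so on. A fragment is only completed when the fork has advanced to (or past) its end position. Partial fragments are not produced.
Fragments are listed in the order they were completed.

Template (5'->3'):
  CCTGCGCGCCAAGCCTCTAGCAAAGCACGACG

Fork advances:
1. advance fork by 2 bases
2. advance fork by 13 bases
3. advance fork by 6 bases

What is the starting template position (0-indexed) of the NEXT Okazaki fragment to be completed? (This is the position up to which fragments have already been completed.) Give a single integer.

Answer: 20

Derivation:
Step 1: advance 2 -> fork_pos = 0 + 2 = 2. Next multiple of 5 is 5 (not reached); still 0 fragment(s).
Step 2: advance 13 -> fork_pos = 2 + 13 = 15. Reached multiple(s) of 5: 5, 10, 15 -> fragments 1-3 completed (3 total).
Step 3: advance 6 -> fork_pos = 15 + 6 = 21. Reached multiple(s) of 5: 20 -> fragment 4 completed (4 total).
4 fragment(s) completed, covering template[0:20] (4 x 5 = 20). The next fragment, fragment 5, covers template[20:25], so it starts at position 20.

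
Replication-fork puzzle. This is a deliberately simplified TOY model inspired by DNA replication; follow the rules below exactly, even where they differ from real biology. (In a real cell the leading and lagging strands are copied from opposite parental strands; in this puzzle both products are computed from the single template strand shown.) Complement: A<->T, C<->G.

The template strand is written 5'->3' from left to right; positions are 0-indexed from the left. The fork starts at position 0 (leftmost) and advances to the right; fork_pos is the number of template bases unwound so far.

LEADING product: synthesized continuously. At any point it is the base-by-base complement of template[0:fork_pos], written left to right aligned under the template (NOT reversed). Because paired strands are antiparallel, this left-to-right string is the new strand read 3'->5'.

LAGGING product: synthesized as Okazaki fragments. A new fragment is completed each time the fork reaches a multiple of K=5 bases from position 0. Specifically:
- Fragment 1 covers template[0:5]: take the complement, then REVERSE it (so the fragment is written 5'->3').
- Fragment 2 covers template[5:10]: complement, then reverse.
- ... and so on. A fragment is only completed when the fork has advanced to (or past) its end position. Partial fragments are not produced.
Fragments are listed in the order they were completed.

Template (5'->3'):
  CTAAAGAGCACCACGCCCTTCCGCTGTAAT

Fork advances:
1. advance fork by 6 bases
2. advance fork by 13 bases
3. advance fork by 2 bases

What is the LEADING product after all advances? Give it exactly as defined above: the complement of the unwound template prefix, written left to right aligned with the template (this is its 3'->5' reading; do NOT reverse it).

Step 1: advance 6 -> fork_pos = 0 + 6 = 6.
Step 2: advance 13 -> fork_pos = 6 + 13 = 19.
Step 3: advance 2 -> fork_pos = 19 + 2 = 21.
Unwound prefix: template[0:21] = CTAAAGAGCACCACGCCCTTC
Complement it base by base (A<->T, C<->G), keeping left-to-right order:
  [0:5] CTAAA -> GATTT
  [5:10] GAGCA -> CTCGT
  [10:15] CCACG -> GGTGC
  [15:20] CCCTT -> GGGAA
  [20:21] C -> G
Concatenate: GATTTCTCGTGGTGCGGGAAG (length 21; written aligned with the template, i.e. 3'->5').

Answer: GATTTCTCGTGGTGCGGGAAG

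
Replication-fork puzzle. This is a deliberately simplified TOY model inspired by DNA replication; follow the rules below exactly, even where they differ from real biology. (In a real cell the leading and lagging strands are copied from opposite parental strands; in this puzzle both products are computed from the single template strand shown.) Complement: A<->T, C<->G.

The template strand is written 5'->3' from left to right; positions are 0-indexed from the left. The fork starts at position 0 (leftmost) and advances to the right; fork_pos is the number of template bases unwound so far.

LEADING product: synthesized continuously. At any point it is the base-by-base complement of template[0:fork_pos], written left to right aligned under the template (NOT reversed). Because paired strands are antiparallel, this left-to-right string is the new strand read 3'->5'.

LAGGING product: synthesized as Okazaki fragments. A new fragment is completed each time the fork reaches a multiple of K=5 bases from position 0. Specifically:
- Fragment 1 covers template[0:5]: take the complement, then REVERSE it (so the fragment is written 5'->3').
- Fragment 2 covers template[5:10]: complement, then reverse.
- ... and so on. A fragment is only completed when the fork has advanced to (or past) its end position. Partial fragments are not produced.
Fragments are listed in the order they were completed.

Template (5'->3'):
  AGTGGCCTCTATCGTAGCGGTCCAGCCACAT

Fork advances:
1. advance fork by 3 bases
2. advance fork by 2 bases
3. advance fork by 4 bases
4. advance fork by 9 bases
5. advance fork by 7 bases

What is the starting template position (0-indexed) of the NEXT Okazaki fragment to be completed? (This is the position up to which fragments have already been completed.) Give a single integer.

Step 1: advance 3 -> fork_pos = 0 + 3 = 3. Next multiple of 5 is 5 (not reached); still 0 fragment(s).
Step 2: advance 2 -> fork_pos = 3 + 2 = 5. Reached multiple(s) of 5: 5 -> fragment 1 completed (1 total).
Step 3: advance 4 -> fork_pos = 5 + 4 = 9. Next multiple of 5 is 10 (not reached); still 1 fragment(s).
Step 4: advance 9 -> fork_pos = 9 + 9 = 18. Reached multiple(s) of 5: 10, 15 -> fragments 2-3 completed (3 total).
Step 5: advance 7 -> fork_pos = 18 + 7 = 25. Reached multiple(s) of 5: 20, 25 -> fragments 4-5 completed (5 total).
5 fragment(s) completed, covering template[0:25] (5 x 5 = 25). The next fragment, fragment 6, covers template[25:30], so it starts at position 25.

Answer: 25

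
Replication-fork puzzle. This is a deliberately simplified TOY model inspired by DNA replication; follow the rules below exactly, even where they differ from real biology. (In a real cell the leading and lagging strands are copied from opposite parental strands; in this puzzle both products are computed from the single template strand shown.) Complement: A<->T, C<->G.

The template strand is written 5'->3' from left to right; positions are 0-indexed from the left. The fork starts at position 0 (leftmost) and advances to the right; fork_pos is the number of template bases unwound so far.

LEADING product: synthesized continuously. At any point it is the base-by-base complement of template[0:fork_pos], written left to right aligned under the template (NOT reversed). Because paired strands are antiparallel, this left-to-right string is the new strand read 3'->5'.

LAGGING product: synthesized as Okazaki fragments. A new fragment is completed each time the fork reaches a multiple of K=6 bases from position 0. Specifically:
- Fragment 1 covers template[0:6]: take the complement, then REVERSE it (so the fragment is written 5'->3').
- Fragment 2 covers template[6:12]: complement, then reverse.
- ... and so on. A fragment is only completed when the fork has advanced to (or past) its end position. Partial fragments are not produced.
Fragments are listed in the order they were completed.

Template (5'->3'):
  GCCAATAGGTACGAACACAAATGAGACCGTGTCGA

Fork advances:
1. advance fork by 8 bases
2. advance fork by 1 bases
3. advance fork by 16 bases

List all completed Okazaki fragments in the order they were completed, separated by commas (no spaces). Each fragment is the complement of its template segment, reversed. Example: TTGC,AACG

Answer: ATTGGC,GTACCT,GTGTTC,TCATTT

Derivation:
Step 1: advance 8 -> fork_pos = 0 + 8 = 8. Reached multiple(s) of 6: 6 -> fragment 1 completed (1 total).
Step 2: advance 1 -> fork_pos = 8 + 1 = 9. Next multiple of 6 is 12 (not reached); still 1 fragment(s).
Step 3: advance 16 -> fork_pos = 9 + 16 = 25. Reached multiple(s) of 6: 12, 18, 24 -> fragments 2-4 completed (4 total).
Final fork_pos = 25, so 4 fragment(s) are complete. Build each: template segment -> complement -> reverse.
Fragment 1: template[0:6] = GCCAAT -> complement CGGTTA -> reversed ATTGGC
Fragment 2: template[6:12] = AGGTAC -> complement TCCATG -> reversed GTACCT
Fragment 3: template[12:18] = GAACAC -> complement CTTGTG -> reversed GTGTTC
Fragment 4: template[18:24] = AAATGA -> complement TTTACT -> reversed TCATTT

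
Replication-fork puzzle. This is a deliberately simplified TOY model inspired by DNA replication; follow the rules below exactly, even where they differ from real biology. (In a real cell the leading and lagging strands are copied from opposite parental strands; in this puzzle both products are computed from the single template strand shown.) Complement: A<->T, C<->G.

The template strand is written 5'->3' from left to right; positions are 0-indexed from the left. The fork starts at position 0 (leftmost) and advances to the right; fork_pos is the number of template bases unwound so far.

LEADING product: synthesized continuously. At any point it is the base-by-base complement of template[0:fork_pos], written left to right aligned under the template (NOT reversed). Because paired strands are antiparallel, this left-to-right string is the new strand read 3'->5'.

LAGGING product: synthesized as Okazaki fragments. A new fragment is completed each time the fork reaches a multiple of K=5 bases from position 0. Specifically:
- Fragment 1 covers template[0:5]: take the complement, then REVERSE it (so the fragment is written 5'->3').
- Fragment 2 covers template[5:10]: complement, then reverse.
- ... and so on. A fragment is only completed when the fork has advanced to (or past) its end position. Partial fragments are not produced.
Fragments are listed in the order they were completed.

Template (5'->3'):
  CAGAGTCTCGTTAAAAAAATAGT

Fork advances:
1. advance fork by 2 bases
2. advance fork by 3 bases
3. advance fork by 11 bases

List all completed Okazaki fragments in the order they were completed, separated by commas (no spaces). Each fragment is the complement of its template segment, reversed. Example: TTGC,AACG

Answer: CTCTG,CGAGA,TTTAA

Derivation:
Step 1: advance 2 -> fork_pos = 0 + 2 = 2. Next multiple of 5 is 5 (not reached); still 0 fragment(s).
Step 2: advance 3 -> fork_pos = 2 + 3 = 5. Reached multiple(s) of 5: 5 -> fragment 1 completed (1 total).
Step 3: advance 11 -> fork_pos = 5 + 11 = 16. Reached multiple(s) of 5: 10, 15 -> fragments 2-3 completed (3 total).
Final fork_pos = 16, so 3 fragment(s) are complete. Build each: template segment -> complement -> reverse.
Fragment 1: template[0:5] = CAGAG -> complement GTCTC -> reversed CTCTG
Fragment 2: template[5:10] = TCTCG -> complement AGAGC -> reversed CGAGA
Fragment 3: template[10:15] = TTAAA -> complement AATTT -> reversed TTTAA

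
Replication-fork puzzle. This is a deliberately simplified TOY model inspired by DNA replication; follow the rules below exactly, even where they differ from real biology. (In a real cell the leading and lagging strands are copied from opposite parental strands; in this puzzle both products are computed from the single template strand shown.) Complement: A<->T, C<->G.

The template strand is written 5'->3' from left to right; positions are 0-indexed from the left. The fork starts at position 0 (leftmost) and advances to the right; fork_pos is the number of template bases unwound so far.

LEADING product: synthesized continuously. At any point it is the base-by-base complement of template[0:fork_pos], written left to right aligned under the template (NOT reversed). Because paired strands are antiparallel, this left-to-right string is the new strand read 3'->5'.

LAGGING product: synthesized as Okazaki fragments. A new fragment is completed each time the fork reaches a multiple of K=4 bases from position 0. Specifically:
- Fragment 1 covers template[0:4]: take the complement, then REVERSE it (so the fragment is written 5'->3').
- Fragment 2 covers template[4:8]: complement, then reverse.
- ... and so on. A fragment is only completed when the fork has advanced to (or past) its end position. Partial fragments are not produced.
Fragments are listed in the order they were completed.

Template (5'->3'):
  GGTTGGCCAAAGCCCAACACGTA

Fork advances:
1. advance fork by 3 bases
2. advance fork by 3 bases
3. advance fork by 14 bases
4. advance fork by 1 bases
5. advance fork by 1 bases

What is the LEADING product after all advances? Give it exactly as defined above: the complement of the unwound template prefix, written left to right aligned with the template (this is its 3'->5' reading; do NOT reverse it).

Answer: CCAACCGGTTTCGGGTTGTGCA

Derivation:
Step 1: advance 3 -> fork_pos = 0 + 3 = 3.
Step 2: advance 3 -> fork_pos = 3 + 3 = 6.
Step 3: advance 14 -> fork_pos = 6 + 14 = 20.
Step 4: advance 1 -> fork_pos = 20 + 1 = 21.
Step 5: advance 1 -> fork_pos = 21 + 1 = 22.
Unwound prefix: template[0:22] = GGTTGGCCAAAGCCCAACACGT
Complement it base by base (A<->T, C<->G), keeping left-to-right order:
  [0:5] GGTTG -> CCAAC
  [5:10] GCCAA -> CGGTT
  [10:15] AGCCC -> TCGGG
  [15:20] AACAC -> TTGTG
  [20:22] GT -> CA
Concatenate: CCAACCGGTTTCGGGTTGTGCA (length 22; written aligned with the template, i.e. 3'->5').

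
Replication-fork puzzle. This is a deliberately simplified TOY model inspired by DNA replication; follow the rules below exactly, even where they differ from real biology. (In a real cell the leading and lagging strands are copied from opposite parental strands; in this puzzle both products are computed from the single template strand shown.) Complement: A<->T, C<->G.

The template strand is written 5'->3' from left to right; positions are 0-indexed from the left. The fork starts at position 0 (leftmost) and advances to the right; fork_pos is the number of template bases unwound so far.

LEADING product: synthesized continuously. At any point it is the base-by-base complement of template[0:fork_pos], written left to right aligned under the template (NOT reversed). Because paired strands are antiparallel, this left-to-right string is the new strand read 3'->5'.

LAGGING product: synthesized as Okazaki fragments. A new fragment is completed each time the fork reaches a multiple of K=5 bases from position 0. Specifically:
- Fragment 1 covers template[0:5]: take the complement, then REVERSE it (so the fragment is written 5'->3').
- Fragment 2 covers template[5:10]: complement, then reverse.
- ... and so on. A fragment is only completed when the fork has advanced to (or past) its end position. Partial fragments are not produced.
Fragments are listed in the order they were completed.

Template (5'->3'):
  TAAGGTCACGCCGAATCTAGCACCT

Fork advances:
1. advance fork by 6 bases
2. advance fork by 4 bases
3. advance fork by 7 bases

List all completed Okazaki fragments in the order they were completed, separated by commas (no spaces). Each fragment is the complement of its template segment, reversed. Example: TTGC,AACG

Answer: CCTTA,CGTGA,TTCGG

Derivation:
Step 1: advance 6 -> fork_pos = 0 + 6 = 6. Reached multiple(s) of 5: 5 -> fragment 1 completed (1 total).
Step 2: advance 4 -> fork_pos = 6 + 4 = 10. Reached multiple(s) of 5: 10 -> fragment 2 completed (2 total).
Step 3: advance 7 -> fork_pos = 10 + 7 = 17. Reached multiple(s) of 5: 15 -> fragment 3 completed (3 total).
Final fork_pos = 17, so 3 fragment(s) are complete. Build each: template segment -> complement -> reverse.
Fragment 1: template[0:5] = TAAGG -> complement ATTCC -> reversed CCTTA
Fragment 2: template[5:10] = TCACG -> complement AGTGC -> reversed CGTGA
Fragment 3: template[10:15] = CCGAA -> complement GGCTT -> reversed TTCGG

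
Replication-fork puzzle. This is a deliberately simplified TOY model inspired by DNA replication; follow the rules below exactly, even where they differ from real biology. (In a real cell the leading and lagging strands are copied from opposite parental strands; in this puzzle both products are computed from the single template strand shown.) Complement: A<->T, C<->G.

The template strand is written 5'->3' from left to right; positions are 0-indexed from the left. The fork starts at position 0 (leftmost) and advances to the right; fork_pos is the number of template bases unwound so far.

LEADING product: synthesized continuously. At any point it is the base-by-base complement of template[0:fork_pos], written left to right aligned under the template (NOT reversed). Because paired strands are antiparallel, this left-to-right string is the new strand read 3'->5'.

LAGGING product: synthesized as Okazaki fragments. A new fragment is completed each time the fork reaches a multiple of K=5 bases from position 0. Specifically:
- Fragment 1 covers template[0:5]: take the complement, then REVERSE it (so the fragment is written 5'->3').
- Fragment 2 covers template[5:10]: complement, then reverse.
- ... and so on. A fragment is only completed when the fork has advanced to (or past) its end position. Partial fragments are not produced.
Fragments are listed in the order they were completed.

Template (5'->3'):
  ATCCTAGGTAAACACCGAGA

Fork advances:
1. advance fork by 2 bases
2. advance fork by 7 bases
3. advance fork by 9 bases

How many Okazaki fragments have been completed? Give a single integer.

Step 1: advance 2 -> fork_pos = 0 + 2 = 2. Next multiple of 5 is 5 (not reached); still 0 fragment(s).
Step 2: advance 7 -> fork_pos = 2 + 7 = 9. Reached multiple(s) of 5: 5 -> fragment 1 completed (1 total).
Step 3: advance 9 -> fork_pos = 9 + 9 = 18. Reached multiple(s) of 5: 10, 15 -> fragments 2-3 completed (3 total).
Check: final fork_pos = 18; the multiples of 5 that are <= 18 are 5..15 -> 18 // 5 = 3 completed fragment(s).

Answer: 3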